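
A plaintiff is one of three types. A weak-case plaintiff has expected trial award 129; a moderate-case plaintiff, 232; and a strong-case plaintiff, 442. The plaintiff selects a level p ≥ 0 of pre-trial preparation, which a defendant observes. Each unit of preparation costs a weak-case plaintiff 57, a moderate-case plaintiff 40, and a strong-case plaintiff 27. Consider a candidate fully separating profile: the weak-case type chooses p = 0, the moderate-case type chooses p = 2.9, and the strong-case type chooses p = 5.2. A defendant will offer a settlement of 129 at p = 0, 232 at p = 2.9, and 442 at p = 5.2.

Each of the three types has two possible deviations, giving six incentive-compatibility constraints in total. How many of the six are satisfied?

3

Moderate-case (own payoff 232 − 40×2.9 = 116): to p=0 gives 129 → profitable ✗; to p=5.2 gives 442 − 40×5.2 = 234 → profitable ✗.
Strong-case (own payoff 442 − 27×5.2 = 301.6): to p=0 gives 129 → no gain ✓; to p=2.9 gives 232 − 27×2.9 = 153.7 → no gain ✓.
Weak-case (own payoff 129): to p=2.9 gives 232 − 57×2.9 = 66.7 → no gain ✓; to p=5.2 gives 442 − 57×5.2 = 145.6 → profitable ✗.
3 of the 6 constraints hold; not an equilibrium.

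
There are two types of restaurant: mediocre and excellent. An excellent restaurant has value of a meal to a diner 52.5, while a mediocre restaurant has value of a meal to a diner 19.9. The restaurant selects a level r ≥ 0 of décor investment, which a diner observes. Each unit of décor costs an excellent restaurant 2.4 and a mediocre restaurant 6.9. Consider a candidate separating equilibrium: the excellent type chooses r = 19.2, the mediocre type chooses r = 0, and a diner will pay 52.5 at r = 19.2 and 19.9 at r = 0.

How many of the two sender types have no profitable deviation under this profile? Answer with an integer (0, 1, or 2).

1

Mediocre type: stay at 0 → 19.9; mimic → 52.5 − 6.9 × 19.2 = -79.98. IC holds (19.9 ≥ -79.98).
Excellent type: signal → 52.5 − 2.4 × 19.2 = 6.42; deviate to 0 → 19.9. IC fails (6.42 < 19.9).
1 of 2 constraints hold, so this profile is not an equilibrium.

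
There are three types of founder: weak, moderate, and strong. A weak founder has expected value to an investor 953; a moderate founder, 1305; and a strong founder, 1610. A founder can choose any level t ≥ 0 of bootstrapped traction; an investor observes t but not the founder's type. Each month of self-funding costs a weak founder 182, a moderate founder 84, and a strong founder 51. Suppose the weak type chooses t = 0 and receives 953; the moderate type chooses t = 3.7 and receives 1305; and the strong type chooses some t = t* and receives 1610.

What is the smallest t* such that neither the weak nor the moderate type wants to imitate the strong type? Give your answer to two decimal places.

7.33

Moderate type (on-path payoff 1305 − 84×3.7 = 994.2) won't mimic when 994.2 ≥ 1610 − 84·t*, i.e. t* ≥ 7.33.
Weak type (on-path payoff 953) won't mimic when 953 ≥ 1610 − 182·t*, i.e. t* ≥ 3.61.
Both must hold, so t* = max(3.61, 7.33) = 7.33. The moderate type's constraint binds.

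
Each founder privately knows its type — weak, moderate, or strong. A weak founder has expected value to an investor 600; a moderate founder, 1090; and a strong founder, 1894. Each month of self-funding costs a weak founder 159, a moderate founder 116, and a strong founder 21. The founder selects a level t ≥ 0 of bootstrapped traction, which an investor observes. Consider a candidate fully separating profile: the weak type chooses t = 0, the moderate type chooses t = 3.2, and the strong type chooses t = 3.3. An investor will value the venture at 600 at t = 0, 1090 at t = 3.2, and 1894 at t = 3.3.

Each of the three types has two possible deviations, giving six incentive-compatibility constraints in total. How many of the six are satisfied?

4

Strong (own payoff 1894 − 21×3.3 = 1824.7): to t=0 gives 600 → no gain ✓; to t=3.2 gives 1090 − 21×3.2 = 1022.8 → no gain ✓.
Weak (own payoff 600): to t=3.2 gives 1090 − 159×3.2 = 581.2 → no gain ✓; to t=3.3 gives 1894 − 159×3.3 = 1369.3 → profitable ✗.
Moderate (own payoff 1090 − 116×3.2 = 718.8): to t=0 gives 600 → no gain ✓; to t=3.3 gives 1894 − 116×3.3 = 1511.2 → profitable ✗.
4 of the 6 constraints hold; not an equilibrium.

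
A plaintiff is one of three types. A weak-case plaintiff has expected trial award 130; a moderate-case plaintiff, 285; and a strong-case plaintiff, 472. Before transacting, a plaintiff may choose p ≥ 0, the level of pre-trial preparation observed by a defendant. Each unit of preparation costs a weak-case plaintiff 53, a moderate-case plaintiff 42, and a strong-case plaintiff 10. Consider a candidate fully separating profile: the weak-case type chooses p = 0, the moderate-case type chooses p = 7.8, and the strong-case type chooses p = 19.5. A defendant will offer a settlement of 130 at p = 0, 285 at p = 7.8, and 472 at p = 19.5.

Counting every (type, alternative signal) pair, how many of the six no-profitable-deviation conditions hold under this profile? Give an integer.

Strong-case (own payoff 472 − 10×19.5 = 277): to p=0 gives 130 → no gain ✓; to p=7.8 gives 285 − 10×7.8 = 207 → no gain ✓.
Moderate-case (own payoff 285 − 42×7.8 = -42.6): to p=0 gives 130 → profitable ✗; to p=19.5 gives 472 − 42×19.5 = -347 → no gain ✓.
Weak-case (own payoff 130): to p=7.8 gives 285 − 53×7.8 = -128.4 → no gain ✓; to p=19.5 gives 472 − 53×19.5 = -561.5 → no gain ✓.
5 of the 6 constraints hold; not an equilibrium.

5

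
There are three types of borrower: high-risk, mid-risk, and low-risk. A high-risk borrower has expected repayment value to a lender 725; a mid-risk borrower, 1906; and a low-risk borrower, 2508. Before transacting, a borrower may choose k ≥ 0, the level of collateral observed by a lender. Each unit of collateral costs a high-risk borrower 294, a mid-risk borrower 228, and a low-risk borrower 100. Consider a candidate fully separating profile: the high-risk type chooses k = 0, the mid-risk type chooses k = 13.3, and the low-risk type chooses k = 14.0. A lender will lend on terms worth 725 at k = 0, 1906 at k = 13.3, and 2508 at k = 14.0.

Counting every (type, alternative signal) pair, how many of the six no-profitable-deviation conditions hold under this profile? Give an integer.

Low-risk (own payoff 2508 − 100×14.0 = 1108): to k=0 gives 725 → no gain ✓; to k=13.3 gives 1906 − 100×13.3 = 576 → no gain ✓.
Mid-risk (own payoff 1906 − 228×13.3 = -1126.4): to k=0 gives 725 → profitable ✗; to k=14.0 gives 2508 − 228×14.0 = -684 → profitable ✗.
High-risk (own payoff 725): to k=13.3 gives 1906 − 294×13.3 = -2004.2 → no gain ✓; to k=14.0 gives 2508 − 294×14.0 = -1608 → no gain ✓.
4 of the 6 constraints hold; not an equilibrium.

4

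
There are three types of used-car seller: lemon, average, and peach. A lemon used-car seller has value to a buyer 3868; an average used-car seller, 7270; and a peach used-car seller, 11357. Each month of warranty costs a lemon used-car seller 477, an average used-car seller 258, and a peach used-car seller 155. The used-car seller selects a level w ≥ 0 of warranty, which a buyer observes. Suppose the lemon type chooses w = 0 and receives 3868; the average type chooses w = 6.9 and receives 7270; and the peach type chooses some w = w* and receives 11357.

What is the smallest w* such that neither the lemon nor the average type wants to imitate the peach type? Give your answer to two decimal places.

Lemon type (on-path payoff 3868) won't mimic when 3868 ≥ 11357 − 477·w*, i.e. w* ≥ 15.70.
Average type (on-path payoff 7270 − 258×6.9 = 5489.8) won't mimic when 5489.8 ≥ 11357 − 258·w*, i.e. w* ≥ 22.74.
Both must hold, so w* = max(15.70, 22.74) = 22.74. The average type's constraint binds.

22.74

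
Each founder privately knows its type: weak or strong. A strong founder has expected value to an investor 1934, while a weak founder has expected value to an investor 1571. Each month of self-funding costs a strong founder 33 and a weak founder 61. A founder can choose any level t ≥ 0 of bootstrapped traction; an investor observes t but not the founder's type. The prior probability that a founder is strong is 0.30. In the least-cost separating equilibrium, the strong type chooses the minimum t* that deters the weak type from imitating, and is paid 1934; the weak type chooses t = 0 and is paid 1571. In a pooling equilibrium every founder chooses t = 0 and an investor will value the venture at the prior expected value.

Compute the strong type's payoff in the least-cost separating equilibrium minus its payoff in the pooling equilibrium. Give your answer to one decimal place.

Least-cost separating signal: t* solves 1571 = 1934 − 61·t*, so t* = (1934 − 1571)/61 ≈ 5.9508.
Strong type's separating payoff: 1934 − 33 × t* = 1934 − 33 × (1934 − 1571)/61 = 1934 − 11979/61 ≈ 1737.623.
Pooling payoff: 0.30 × 1934 + 0.70 × 1571 = 1679.9.
Difference: 1737.623 − 1679.9 = 57.723, i.e. 57.7 to one decimal place.
The strong type prefers to separate.

57.7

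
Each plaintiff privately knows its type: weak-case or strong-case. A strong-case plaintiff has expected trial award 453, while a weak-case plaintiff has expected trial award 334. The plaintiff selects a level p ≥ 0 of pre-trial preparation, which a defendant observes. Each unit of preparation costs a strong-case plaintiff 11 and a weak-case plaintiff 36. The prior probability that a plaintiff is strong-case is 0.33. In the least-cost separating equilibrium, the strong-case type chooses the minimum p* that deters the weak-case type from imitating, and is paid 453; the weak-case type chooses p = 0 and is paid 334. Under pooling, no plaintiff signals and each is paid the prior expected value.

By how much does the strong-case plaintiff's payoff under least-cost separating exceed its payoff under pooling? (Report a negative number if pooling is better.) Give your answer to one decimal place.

Least-cost separating signal: p* solves 334 = 453 − 36·p*, so p* = (453 − 334)/36 ≈ 3.3056.
Strong-case type's separating payoff: 453 − 11 × p* = 453 − 11 × (453 − 334)/36 = 453 − 1309/36 ≈ 416.639.
Pooling payoff: 0.33 × 453 + 0.67 × 334 = 373.27.
Difference: 416.639 − 373.27 = 43.369, i.e. 43.4 to one decimal place.
The strong-case type prefers to separate.

43.4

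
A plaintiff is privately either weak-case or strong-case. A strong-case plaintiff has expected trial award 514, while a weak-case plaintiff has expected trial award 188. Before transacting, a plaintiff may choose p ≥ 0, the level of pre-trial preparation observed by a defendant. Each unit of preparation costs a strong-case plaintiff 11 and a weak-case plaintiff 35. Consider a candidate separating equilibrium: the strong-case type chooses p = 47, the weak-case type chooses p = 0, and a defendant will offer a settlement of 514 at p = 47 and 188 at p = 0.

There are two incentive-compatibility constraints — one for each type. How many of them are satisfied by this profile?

1

Weak-case type: stay at 0 → 188; mimic → 514 − 35 × 47 = -1131. IC holds (188 ≥ -1131).
Strong-case type: signal → 514 − 11 × 47 = -3; deviate to 0 → 188. IC fails (-3 < 188).
1 of 2 constraints hold, so this profile is not an equilibrium.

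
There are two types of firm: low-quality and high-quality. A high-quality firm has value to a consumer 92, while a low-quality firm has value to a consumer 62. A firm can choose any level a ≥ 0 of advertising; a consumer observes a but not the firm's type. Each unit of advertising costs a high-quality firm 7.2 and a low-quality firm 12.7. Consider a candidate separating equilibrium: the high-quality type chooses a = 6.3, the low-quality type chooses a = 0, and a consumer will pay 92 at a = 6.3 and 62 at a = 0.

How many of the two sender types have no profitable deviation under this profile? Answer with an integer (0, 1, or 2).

1

High-quality type: signal → 92 − 7.2 × 6.3 = 46.64; deviate to 0 → 62. IC fails (46.64 < 62).
Low-quality type: stay at 0 → 62; mimic → 92 − 12.7 × 6.3 = 11.99. IC holds (62 ≥ 11.99).
1 of 2 constraints hold, so this profile is not an equilibrium.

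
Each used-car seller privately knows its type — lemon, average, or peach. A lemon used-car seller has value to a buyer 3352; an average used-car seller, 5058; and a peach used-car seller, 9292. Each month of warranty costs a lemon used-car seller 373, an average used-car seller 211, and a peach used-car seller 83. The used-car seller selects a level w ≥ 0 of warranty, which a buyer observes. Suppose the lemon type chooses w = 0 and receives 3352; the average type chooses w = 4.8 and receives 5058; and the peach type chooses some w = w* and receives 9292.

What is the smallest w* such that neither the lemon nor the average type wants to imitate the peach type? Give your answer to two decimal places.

24.87

Average type (on-path payoff 5058 − 211×4.8 = 4045.2) won't mimic when 4045.2 ≥ 9292 − 211·w*, i.e. w* ≥ 24.87.
Lemon type (on-path payoff 3352) won't mimic when 3352 ≥ 9292 − 373·w*, i.e. w* ≥ 15.92.
Both must hold, so w* = max(15.92, 24.87) = 24.87. The average type's constraint binds.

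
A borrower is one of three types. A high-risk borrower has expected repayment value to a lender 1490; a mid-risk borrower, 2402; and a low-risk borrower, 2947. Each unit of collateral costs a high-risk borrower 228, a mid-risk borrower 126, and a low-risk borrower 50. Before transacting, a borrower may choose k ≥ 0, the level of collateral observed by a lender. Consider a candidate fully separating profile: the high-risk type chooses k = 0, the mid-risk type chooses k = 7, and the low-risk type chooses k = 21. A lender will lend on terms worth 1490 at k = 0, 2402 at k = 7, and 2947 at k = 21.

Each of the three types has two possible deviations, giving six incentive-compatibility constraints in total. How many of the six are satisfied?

5

High-risk (own payoff 1490): to k=7 gives 2402 − 228×7 = 806 → no gain ✓; to k=21 gives 2947 − 228×21 = -1841 → no gain ✓.
Mid-risk (own payoff 2402 − 126×7 = 1520): to k=0 gives 1490 → no gain ✓; to k=21 gives 2947 − 126×21 = 301 → no gain ✓.
Low-risk (own payoff 2947 − 50×21 = 1897): to k=0 gives 1490 → no gain ✓; to k=7 gives 2402 − 50×7 = 2052 → profitable ✗.
5 of the 6 constraints hold; not an equilibrium.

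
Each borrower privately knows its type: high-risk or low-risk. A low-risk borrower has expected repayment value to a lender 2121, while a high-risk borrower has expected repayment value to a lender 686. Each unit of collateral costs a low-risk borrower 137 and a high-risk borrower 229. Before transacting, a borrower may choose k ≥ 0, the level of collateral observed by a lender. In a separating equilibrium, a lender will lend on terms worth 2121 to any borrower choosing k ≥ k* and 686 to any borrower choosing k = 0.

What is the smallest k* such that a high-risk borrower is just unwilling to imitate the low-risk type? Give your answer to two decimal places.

A high-risk borrower choosing k = 0 receives 686.
Imitating at k* instead would pay 2121 at cost 229·k*, netting 2121 − 229·k*.
Indifference: 686 = 2121 − 229·k*, so k* = (2121 − 686) / 229 ≈ 6.27.
This is the high-risk type's binding incentive-compatibility constraint; any k ≥ 6.27 sustains separation on that side.

6.27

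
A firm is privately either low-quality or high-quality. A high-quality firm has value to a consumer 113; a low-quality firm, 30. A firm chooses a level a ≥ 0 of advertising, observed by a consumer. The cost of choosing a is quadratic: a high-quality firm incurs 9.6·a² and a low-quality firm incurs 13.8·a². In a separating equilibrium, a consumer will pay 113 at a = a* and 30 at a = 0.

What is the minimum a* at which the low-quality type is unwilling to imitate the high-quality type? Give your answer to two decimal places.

2.45

The low-quality type at a = 0 receives 30; imitating at a* yields 113 − 13.8·a*².
Indifference: 30 = 113 − 13.8·a*², so a*² = (113 − 30) / 13.8 ≈ 6.0145.
a* = √6.0145 ≈ 2.45.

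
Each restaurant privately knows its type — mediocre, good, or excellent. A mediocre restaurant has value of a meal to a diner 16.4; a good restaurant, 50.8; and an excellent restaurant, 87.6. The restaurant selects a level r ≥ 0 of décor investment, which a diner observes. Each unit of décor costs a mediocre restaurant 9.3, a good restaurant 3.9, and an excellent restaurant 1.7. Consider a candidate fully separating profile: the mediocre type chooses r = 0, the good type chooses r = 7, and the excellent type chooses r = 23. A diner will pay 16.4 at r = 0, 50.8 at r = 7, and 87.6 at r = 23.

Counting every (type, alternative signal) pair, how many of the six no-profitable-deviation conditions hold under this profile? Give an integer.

Excellent (own payoff 87.6 − 1.7×23 = 48.5): to r=0 gives 16.4 → no gain ✓; to r=7 gives 50.8 − 1.7×7 = 38.9 → no gain ✓.
Mediocre (own payoff 16.4): to r=7 gives 50.8 − 9.3×7 = -14.3 → no gain ✓; to r=23 gives 87.6 − 9.3×23 = -126.3 → no gain ✓.
Good (own payoff 50.8 − 3.9×7 = 23.5): to r=0 gives 16.4 → no gain ✓; to r=23 gives 87.6 − 3.9×23 = -2.1 → no gain ✓.
6 of the 6 constraints hold; this profile is a separating equilibrium.

6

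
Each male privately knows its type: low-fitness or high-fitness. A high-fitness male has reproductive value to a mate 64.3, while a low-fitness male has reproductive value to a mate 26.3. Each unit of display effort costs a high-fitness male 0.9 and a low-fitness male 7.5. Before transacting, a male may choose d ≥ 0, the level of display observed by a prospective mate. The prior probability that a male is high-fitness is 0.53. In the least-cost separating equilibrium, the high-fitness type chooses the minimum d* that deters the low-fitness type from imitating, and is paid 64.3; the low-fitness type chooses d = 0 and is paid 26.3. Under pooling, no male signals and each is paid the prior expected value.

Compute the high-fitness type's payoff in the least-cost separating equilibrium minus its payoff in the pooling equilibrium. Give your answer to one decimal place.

Least-cost separating signal: d* solves 26.3 = 64.3 − 7.5·d*, so d* = (64.3 − 26.3)/7.5 ≈ 5.0667.
High-fitness type's separating payoff: 64.3 − 0.9 × d* = 64.3 − 0.9 × (64.3 − 26.3)/7.5 = 64.3 − 34.2/7.5 = 59.74.
Pooling payoff: 0.53 × 64.3 + 0.47 × 26.3 = 46.44.
Difference: 59.74 − 46.44 = 13.3.
The high-fitness type prefers to separate.

13.3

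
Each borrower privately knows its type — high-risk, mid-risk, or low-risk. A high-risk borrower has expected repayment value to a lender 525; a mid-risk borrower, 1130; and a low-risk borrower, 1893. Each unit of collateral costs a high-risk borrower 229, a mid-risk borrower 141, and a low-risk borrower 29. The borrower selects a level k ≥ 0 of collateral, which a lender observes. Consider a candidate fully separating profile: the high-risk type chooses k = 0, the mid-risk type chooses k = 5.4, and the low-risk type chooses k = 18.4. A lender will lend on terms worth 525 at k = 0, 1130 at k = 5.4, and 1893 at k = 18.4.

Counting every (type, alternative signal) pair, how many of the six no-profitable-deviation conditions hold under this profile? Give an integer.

Low-risk (own payoff 1893 − 29×18.4 = 1359.4): to k=0 gives 525 → no gain ✓; to k=5.4 gives 1130 − 29×5.4 = 973.4 → no gain ✓.
High-risk (own payoff 525): to k=5.4 gives 1130 − 229×5.4 = -106.6 → no gain ✓; to k=18.4 gives 1893 − 229×18.4 = -2320.6 → no gain ✓.
Mid-risk (own payoff 1130 − 141×5.4 = 368.6): to k=0 gives 525 → profitable ✗; to k=18.4 gives 1893 − 141×18.4 = -701.4 → no gain ✓.
5 of the 6 constraints hold; not an equilibrium.

5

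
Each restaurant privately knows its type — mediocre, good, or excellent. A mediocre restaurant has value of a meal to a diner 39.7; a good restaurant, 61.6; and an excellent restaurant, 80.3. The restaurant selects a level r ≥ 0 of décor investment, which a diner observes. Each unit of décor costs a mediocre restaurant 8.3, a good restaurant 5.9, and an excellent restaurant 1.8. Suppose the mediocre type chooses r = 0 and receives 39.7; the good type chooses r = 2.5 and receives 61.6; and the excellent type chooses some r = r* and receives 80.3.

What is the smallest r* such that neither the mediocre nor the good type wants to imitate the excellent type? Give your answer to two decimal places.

5.67

Mediocre type (on-path payoff 39.7) won't mimic when 39.7 ≥ 80.3 − 8.3·r*, i.e. r* ≥ 4.89.
Good type (on-path payoff 61.6 − 5.9×2.5 = 46.85) won't mimic when 46.85 ≥ 80.3 − 5.9·r*, i.e. r* ≥ 5.67.
Both must hold, so r* = max(4.89, 5.67) = 5.67. The good type's constraint binds.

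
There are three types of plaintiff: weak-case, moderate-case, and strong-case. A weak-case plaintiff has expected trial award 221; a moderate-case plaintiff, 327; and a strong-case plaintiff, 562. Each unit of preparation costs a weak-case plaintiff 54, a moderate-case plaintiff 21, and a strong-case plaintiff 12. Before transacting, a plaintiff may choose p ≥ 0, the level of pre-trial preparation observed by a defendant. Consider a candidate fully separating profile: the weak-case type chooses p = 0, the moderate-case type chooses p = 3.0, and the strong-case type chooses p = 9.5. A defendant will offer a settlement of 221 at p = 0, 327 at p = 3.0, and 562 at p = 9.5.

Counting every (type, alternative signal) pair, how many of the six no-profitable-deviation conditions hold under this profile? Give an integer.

Strong-case (own payoff 562 − 12×9.5 = 448): to p=0 gives 221 → no gain ✓; to p=3.0 gives 327 − 12×3.0 = 291 → no gain ✓.
Moderate-case (own payoff 327 − 21×3.0 = 264): to p=0 gives 221 → no gain ✓; to p=9.5 gives 562 − 21×9.5 = 362.5 → profitable ✗.
Weak-case (own payoff 221): to p=3.0 gives 327 − 54×3.0 = 165 → no gain ✓; to p=9.5 gives 562 − 54×9.5 = 49 → no gain ✓.
5 of the 6 constraints hold; not an equilibrium.

5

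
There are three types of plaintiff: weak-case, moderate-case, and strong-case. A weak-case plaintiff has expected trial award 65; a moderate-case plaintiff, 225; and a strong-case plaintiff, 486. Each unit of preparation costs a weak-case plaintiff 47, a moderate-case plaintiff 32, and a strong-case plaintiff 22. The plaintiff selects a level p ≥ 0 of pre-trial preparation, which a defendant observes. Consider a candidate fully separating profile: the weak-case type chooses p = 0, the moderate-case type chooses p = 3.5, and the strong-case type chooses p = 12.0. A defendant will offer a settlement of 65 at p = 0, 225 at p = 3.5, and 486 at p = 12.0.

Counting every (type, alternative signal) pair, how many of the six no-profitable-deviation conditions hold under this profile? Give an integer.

6

Strong-case (own payoff 486 − 22×12.0 = 222): to p=0 gives 65 → no gain ✓; to p=3.5 gives 225 − 22×3.5 = 148 → no gain ✓.
Moderate-case (own payoff 225 − 32×3.5 = 113): to p=0 gives 65 → no gain ✓; to p=12.0 gives 486 − 32×12.0 = 102 → no gain ✓.
Weak-case (own payoff 65): to p=3.5 gives 225 − 47×3.5 = 60.5 → no gain ✓; to p=12.0 gives 486 − 47×12.0 = -78 → no gain ✓.
6 of the 6 constraints hold; this profile is a separating equilibrium.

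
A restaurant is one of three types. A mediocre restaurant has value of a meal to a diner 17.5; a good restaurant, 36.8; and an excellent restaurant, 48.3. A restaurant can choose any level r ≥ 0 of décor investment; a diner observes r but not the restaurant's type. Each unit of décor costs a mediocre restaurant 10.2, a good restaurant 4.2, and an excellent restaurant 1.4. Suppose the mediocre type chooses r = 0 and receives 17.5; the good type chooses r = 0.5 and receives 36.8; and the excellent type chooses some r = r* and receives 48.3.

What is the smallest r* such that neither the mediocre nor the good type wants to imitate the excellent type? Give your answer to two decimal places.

3.24

Good type (on-path payoff 36.8 − 4.2×0.5 = 34.7) won't mimic when 34.7 ≥ 48.3 − 4.2·r*, i.e. r* ≥ 3.24.
Mediocre type (on-path payoff 17.5) won't mimic when 17.5 ≥ 48.3 − 10.2·r*, i.e. r* ≥ 3.02.
Both must hold, so r* = max(3.02, 3.24) = 3.24. The good type's constraint binds.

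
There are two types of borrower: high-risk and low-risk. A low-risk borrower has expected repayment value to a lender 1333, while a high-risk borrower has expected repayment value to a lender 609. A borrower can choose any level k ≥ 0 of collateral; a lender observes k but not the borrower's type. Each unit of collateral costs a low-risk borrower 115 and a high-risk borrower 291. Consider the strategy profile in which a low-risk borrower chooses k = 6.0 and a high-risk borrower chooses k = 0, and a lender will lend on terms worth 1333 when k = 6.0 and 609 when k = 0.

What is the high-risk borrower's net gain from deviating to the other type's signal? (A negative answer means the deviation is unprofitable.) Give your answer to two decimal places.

-1022.00

Playing k = 0 the high-risk borrower receives 609.
Deviating to k = 6.0 brings payment 1333 at cost 291 × 6.0 = 1746, netting -413.
Gain from deviating: -413 − 609 = -1022.00.
The gain is negative, so the high-risk type's incentive-compatibility constraint is satisfied.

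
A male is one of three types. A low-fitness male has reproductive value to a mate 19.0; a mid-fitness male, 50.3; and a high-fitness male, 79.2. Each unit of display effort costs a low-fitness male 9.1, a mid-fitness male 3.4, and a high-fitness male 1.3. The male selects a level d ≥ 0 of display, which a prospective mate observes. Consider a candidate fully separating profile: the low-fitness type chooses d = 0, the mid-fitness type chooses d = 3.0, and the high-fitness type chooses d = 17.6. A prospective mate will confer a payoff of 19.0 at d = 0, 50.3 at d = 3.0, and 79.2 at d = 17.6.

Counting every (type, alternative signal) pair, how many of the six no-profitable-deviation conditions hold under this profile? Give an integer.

5

Mid-fitness (own payoff 50.3 − 3.4×3.0 = 40.1): to d=0 gives 19.0 → no gain ✓; to d=17.6 gives 79.2 − 3.4×17.6 = 19.36 → no gain ✓.
High-fitness (own payoff 79.2 − 1.3×17.6 = 56.32): to d=0 gives 19.0 → no gain ✓; to d=3.0 gives 50.3 − 1.3×3.0 = 46.4 → no gain ✓.
Low-fitness (own payoff 19.0): to d=3.0 gives 50.3 − 9.1×3.0 = 23 → profitable ✗; to d=17.6 gives 79.2 − 9.1×17.6 = -80.96 → no gain ✓.
5 of the 6 constraints hold; not an equilibrium.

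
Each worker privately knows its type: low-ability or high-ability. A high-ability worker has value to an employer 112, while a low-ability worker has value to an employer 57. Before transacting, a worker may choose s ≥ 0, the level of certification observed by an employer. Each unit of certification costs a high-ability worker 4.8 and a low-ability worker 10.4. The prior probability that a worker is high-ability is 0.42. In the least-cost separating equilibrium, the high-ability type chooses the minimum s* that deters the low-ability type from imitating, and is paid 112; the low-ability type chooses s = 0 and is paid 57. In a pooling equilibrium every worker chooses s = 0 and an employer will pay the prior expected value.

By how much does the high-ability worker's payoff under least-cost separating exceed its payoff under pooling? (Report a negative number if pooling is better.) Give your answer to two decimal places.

6.52

Least-cost separating signal: s* solves 57 = 112 − 10.4·s*, so s* = (112 − 57)/10.4 ≈ 5.2885.
High-ability type's separating payoff: 112 − 4.8 × s* = 112 − 4.8 × (112 − 57)/10.4 = 112 − 264/10.4 ≈ 86.6154.
Pooling payoff: 0.42 × 112 + 0.58 × 57 = 80.1.
Difference: 86.6154 − 80.1 = 6.5154, i.e. 6.52 to two decimal places.
The high-ability type prefers to separate.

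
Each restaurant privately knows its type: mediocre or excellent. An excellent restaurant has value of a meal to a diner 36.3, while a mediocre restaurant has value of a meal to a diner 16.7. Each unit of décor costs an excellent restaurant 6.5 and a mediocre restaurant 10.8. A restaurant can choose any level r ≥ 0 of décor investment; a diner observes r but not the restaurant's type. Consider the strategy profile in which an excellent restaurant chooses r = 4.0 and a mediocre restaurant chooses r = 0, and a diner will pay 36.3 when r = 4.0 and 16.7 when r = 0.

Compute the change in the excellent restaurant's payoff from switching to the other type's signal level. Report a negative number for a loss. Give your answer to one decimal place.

6.4

Playing r = 4.0 the excellent restaurant receives 36.3 − 6.5 × 4.0 = 10.3.
Deviating to r = 0 yields 16.7 instead.
Gain from deviating: 16.7 − 10.3 = 6.4.
The gain is positive, so the excellent type's incentive-compatibility constraint is violated — this profile is not a separating equilibrium.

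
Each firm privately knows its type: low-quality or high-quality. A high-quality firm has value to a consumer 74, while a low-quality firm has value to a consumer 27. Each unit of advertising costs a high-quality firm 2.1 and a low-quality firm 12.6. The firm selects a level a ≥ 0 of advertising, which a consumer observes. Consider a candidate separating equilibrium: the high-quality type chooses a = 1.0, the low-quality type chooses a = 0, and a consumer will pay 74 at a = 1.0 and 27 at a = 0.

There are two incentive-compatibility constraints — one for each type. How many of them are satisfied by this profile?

1

Low-quality type: stay at 0 → 27; mimic → 74 − 12.6 × 1.0 = 61.4. IC fails (27 < 61.4).
High-quality type: signal → 74 − 2.1 × 1.0 = 71.9; deviate to 0 → 27. IC holds (71.9 ≥ 27).
1 of 2 constraints hold, so this profile is not an equilibrium.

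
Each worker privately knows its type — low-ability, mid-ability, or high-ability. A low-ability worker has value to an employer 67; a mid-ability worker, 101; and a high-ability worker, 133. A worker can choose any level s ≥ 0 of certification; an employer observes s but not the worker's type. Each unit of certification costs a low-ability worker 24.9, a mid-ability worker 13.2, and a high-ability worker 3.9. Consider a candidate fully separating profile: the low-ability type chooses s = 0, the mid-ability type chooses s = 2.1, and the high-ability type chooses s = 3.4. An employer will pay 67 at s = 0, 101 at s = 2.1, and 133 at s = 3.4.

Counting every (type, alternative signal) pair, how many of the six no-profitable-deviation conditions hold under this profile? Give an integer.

High-ability (own payoff 133 − 3.9×3.4 = 119.74): to s=0 gives 67 → no gain ✓; to s=2.1 gives 101 − 3.9×2.1 = 92.81 → no gain ✓.
Low-ability (own payoff 67): to s=2.1 gives 101 − 24.9×2.1 = 48.71 → no gain ✓; to s=3.4 gives 133 − 24.9×3.4 = 48.34 → no gain ✓.
Mid-ability (own payoff 101 − 13.2×2.1 = 73.28): to s=0 gives 67 → no gain ✓; to s=3.4 gives 133 − 13.2×3.4 = 88.12 → profitable ✗.
5 of the 6 constraints hold; not an equilibrium.

5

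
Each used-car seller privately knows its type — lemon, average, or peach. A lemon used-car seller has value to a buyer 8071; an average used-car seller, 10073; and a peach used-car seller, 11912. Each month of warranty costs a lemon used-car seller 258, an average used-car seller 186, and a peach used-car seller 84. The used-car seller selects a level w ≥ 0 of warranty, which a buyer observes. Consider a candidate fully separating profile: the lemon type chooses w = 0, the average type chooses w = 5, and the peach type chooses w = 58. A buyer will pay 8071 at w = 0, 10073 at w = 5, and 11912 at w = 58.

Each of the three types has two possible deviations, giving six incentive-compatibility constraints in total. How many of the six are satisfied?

Peach (own payoff 11912 − 84×58 = 7040): to w=0 gives 8071 → profitable ✗; to w=5 gives 10073 − 84×5 = 9653 → profitable ✗.
Average (own payoff 10073 − 186×5 = 9143): to w=0 gives 8071 → no gain ✓; to w=58 gives 11912 − 186×58 = 1124 → no gain ✓.
Lemon (own payoff 8071): to w=5 gives 10073 − 258×5 = 8783 → profitable ✗; to w=58 gives 11912 − 258×58 = -3052 → no gain ✓.
3 of the 6 constraints hold; not an equilibrium.

3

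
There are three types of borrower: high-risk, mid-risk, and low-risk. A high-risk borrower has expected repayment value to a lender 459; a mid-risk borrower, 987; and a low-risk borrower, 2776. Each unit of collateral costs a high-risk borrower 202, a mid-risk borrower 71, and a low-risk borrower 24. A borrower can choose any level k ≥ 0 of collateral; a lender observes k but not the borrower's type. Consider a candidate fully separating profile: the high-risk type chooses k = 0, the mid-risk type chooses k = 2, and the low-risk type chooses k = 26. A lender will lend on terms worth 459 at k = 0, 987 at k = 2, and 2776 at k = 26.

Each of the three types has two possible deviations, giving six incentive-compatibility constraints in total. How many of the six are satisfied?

Low-risk (own payoff 2776 − 24×26 = 2152): to k=0 gives 459 → no gain ✓; to k=2 gives 987 − 24×2 = 939 → no gain ✓.
Mid-risk (own payoff 987 − 71×2 = 845): to k=0 gives 459 → no gain ✓; to k=26 gives 2776 − 71×26 = 930 → profitable ✗.
High-risk (own payoff 459): to k=2 gives 987 − 202×2 = 583 → profitable ✗; to k=26 gives 2776 − 202×26 = -2476 → no gain ✓.
4 of the 6 constraints hold; not an equilibrium.

4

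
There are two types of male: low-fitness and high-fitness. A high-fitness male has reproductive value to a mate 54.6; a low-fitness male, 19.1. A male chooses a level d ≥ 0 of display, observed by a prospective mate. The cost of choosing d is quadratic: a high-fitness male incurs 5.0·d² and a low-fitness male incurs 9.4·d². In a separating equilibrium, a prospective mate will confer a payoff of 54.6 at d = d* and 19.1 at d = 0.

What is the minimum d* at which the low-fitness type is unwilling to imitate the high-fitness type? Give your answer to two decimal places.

1.94

The low-fitness type at d = 0 receives 19.1; imitating at d* yields 54.6 − 9.4·d*².
Indifference: 19.1 = 54.6 − 9.4·d*², so d*² = (54.6 − 19.1) / 9.4 ≈ 3.7766.
d* = √3.7766 ≈ 1.94.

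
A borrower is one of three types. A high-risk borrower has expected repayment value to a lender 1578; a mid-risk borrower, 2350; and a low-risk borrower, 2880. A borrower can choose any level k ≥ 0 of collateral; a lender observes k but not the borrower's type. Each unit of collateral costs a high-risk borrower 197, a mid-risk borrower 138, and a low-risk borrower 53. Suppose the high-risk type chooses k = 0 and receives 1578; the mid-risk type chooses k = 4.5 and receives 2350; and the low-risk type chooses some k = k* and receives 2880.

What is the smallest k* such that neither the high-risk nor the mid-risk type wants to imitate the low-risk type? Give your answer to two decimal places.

8.34

Mid-risk type (on-path payoff 2350 − 138×4.5 = 1729) won't mimic when 1729 ≥ 2880 − 138·k*, i.e. k* ≥ 8.34.
High-risk type (on-path payoff 1578) won't mimic when 1578 ≥ 2880 − 197·k*, i.e. k* ≥ 6.61.
Both must hold, so k* = max(6.61, 8.34) = 8.34. The mid-risk type's constraint binds.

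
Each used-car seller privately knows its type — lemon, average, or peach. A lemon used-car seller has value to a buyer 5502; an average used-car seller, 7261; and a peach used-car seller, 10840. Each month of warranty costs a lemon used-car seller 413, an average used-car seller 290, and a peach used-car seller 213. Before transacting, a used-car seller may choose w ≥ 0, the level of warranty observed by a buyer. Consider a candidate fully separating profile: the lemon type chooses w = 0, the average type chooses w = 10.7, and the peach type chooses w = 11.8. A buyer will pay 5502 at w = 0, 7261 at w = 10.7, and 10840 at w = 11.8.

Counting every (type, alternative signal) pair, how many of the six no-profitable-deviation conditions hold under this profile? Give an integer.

3

Average (own payoff 7261 − 290×10.7 = 4158): to w=0 gives 5502 → profitable ✗; to w=11.8 gives 10840 − 290×11.8 = 7418 → profitable ✗.
Peach (own payoff 10840 − 213×11.8 = 8326.6): to w=0 gives 5502 → no gain ✓; to w=10.7 gives 7261 − 213×10.7 = 4981.9 → no gain ✓.
Lemon (own payoff 5502): to w=10.7 gives 7261 − 413×10.7 = 2841.9 → no gain ✓; to w=11.8 gives 10840 − 413×11.8 = 5966.6 → profitable ✗.
3 of the 6 constraints hold; not an equilibrium.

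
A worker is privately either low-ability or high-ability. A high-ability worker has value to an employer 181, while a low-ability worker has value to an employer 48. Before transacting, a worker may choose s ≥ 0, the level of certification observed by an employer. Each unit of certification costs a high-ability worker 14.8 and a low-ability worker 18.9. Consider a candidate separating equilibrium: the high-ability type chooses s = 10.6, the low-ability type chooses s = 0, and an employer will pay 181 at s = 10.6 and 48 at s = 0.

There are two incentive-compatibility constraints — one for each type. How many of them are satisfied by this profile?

1

Low-ability type: stay at 0 → 48; mimic → 181 − 18.9 × 10.6 = -19.34. IC holds (48 ≥ -19.34).
High-ability type: signal → 181 − 14.8 × 10.6 = 24.12; deviate to 0 → 48. IC fails (24.12 < 48).
1 of 2 constraints hold, so this profile is not an equilibrium.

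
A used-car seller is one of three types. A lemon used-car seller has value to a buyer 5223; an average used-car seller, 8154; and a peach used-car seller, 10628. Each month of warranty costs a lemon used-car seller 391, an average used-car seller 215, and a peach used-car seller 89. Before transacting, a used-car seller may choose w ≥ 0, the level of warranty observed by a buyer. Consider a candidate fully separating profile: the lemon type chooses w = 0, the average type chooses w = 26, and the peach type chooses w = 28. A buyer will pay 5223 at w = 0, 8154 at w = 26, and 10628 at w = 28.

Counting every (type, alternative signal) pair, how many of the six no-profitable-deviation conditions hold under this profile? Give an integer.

4

Lemon (own payoff 5223): to w=26 gives 8154 − 391×26 = -2012 → no gain ✓; to w=28 gives 10628 − 391×28 = -320 → no gain ✓.
Average (own payoff 8154 − 215×26 = 2564): to w=0 gives 5223 → profitable ✗; to w=28 gives 10628 − 215×28 = 4608 → profitable ✗.
Peach (own payoff 10628 − 89×28 = 8136): to w=0 gives 5223 → no gain ✓; to w=26 gives 8154 − 89×26 = 5840 → no gain ✓.
4 of the 6 constraints hold; not an equilibrium.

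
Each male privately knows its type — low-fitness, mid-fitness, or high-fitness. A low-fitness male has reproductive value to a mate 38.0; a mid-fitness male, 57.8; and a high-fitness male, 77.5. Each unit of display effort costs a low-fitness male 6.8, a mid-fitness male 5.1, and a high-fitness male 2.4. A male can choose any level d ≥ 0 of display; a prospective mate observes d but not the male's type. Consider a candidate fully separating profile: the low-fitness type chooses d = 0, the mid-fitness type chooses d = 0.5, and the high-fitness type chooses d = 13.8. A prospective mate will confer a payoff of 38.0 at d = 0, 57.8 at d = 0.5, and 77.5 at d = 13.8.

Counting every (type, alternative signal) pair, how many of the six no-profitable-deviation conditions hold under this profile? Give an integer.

Mid-fitness (own payoff 57.8 − 5.1×0.5 = 55.25): to d=0 gives 38.0 → no gain ✓; to d=13.8 gives 77.5 − 5.1×13.8 = 7.12 → no gain ✓.
Low-fitness (own payoff 38.0): to d=0.5 gives 57.8 − 6.8×0.5 = 54.4 → profitable ✗; to d=13.8 gives 77.5 − 6.8×13.8 = -16.34 → no gain ✓.
High-fitness (own payoff 77.5 − 2.4×13.8 = 44.38): to d=0 gives 38.0 → no gain ✓; to d=0.5 gives 57.8 − 2.4×0.5 = 56.6 → profitable ✗.
4 of the 6 constraints hold; not an equilibrium.

4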